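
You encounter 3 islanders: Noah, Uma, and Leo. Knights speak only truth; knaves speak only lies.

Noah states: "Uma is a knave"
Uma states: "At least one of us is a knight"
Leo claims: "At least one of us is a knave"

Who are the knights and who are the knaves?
Noah is a knave.
Uma is a knight.
Leo is a knight.

Verification:
- Noah (knave) says "Uma is a knave" - this is FALSE (a lie) because Uma is a knight.
- Uma (knight) says "At least one of us is a knight" - this is TRUE because Uma and Leo are knights.
- Leo (knight) says "At least one of us is a knave" - this is TRUE because Noah is a knave.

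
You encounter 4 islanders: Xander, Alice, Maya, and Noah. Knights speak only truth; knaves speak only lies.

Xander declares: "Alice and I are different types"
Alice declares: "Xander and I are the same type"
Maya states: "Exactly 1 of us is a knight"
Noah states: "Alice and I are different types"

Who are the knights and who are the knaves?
Xander is a knight.
Alice is a knave.
Maya is a knave.
Noah is a knight.

Verification:
- Xander (knight) says "Alice and I are different types" - this is TRUE because Xander is a knight and Alice is a knave.
- Alice (knave) says "Xander and I are the same type" - this is FALSE (a lie) because Alice is a knave and Xander is a knight.
- Maya (knave) says "Exactly 1 of us is a knight" - this is FALSE (a lie) because there are 2 knights.
- Noah (knight) says "Alice and I are different types" - this is TRUE because Noah is a knight and Alice is a knave.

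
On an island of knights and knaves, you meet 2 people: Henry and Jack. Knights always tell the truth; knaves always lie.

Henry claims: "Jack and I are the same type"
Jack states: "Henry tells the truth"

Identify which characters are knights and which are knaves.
Henry is a knight.
Jack is a knight.

Verification:
- Henry (knight) says "Jack and I are the same type" - this is TRUE because Henry is a knight and Jack is a knight.
- Jack (knight) says "Henry tells the truth" - this is TRUE because Henry is a knight.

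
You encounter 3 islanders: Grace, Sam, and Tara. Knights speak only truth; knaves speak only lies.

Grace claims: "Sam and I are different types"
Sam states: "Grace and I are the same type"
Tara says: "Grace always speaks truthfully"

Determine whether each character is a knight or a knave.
Grace is a knight.
Sam is a knave.
Tara is a knight.

Verification:
- Grace (knight) says "Sam and I are different types" - this is TRUE because Grace is a knight and Sam is a knave.
- Sam (knave) says "Grace and I are the same type" - this is FALSE (a lie) because Sam is a knave and Grace is a knight.
- Tara (knight) says "Grace always speaks truthfully" - this is TRUE because Grace is a knight.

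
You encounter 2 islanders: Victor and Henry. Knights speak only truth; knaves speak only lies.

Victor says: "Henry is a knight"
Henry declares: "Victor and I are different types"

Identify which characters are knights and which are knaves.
Victor is a knave.
Henry is a knave.

Verification:
- Victor (knave) says "Henry is a knight" - this is FALSE (a lie) because Henry is a knave.
- Henry (knave) says "Victor and I are different types" - this is FALSE (a lie) because Henry is a knave and Victor is a knave.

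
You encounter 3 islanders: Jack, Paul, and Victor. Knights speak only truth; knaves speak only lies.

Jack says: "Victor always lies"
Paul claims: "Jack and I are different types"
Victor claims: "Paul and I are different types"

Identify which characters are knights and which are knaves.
Jack is a knave.
Paul is a knave.
Victor is a knight.

Verification:
- Jack (knave) says "Victor always lies" - this is FALSE (a lie) because Victor is a knight.
- Paul (knave) says "Jack and I are different types" - this is FALSE (a lie) because Paul is a knave and Jack is a knave.
- Victor (knight) says "Paul and I are different types" - this is TRUE because Victor is a knight and Paul is a knave.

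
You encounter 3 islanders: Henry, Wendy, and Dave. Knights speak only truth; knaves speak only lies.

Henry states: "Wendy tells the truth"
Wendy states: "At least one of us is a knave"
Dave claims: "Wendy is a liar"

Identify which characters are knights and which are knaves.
Henry is a knight.
Wendy is a knight.
Dave is a knave.

Verification:
- Henry (knight) says "Wendy tells the truth" - this is TRUE because Wendy is a knight.
- Wendy (knight) says "At least one of us is a knave" - this is TRUE because Dave is a knave.
- Dave (knave) says "Wendy is a liar" - this is FALSE (a lie) because Wendy is a knight.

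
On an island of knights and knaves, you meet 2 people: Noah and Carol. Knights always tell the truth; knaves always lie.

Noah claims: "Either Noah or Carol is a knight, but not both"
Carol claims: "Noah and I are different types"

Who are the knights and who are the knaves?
Noah is a knave.
Carol is a knave.

Verification:
- Noah (knave) says "Either Noah or Carol is a knight, but not both" - this is FALSE (a lie) because Noah is a knave and Carol is a knave.
- Carol (knave) says "Noah and I are different types" - this is FALSE (a lie) because Carol is a knave and Noah is a knave.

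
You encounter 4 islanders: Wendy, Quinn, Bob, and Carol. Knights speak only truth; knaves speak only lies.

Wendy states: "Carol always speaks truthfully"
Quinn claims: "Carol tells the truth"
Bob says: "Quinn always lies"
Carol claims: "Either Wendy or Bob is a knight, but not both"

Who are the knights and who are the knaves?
Wendy is a knight.
Quinn is a knight.
Bob is a knave.
Carol is a knight.

Verification:
- Wendy (knight) says "Carol always speaks truthfully" - this is TRUE because Carol is a knight.
- Quinn (knight) says "Carol tells the truth" - this is TRUE because Carol is a knight.
- Bob (knave) says "Quinn always lies" - this is FALSE (a lie) because Quinn is a knight.
- Carol (knight) says "Either Wendy or Bob is a knight, but not both" - this is TRUE because Wendy is a knight and Bob is a knave.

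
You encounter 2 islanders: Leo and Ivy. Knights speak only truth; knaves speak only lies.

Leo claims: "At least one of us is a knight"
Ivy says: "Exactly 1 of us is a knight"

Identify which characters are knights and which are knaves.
Leo is a knave.
Ivy is a knave.

Verification:
- Leo (knave) says "At least one of us is a knight" - this is FALSE (a lie) because no one is a knight.
- Ivy (knave) says "Exactly 1 of us is a knight" - this is FALSE (a lie) because there are 0 knights.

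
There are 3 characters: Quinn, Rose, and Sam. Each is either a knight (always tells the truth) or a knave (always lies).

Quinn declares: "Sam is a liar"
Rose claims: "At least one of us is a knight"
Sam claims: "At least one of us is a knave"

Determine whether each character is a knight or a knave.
Quinn is a knave.
Rose is a knight.
Sam is a knight.

Verification:
- Quinn (knave) says "Sam is a liar" - this is FALSE (a lie) because Sam is a knight.
- Rose (knight) says "At least one of us is a knight" - this is TRUE because Rose and Sam are knights.
- Sam (knight) says "At least one of us is a knave" - this is TRUE because Quinn is a knave.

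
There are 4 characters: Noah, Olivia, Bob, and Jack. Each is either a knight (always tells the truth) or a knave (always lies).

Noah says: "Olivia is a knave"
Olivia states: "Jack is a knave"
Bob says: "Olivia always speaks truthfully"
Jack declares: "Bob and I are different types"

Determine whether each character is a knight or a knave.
Noah is a knight.
Olivia is a knave.
Bob is a knave.
Jack is a knight.

Verification:
- Noah (knight) says "Olivia is a knave" - this is TRUE because Olivia is a knave.
- Olivia (knave) says "Jack is a knave" - this is FALSE (a lie) because Jack is a knight.
- Bob (knave) says "Olivia always speaks truthfully" - this is FALSE (a lie) because Olivia is a knave.
- Jack (knight) says "Bob and I are different types" - this is TRUE because Jack is a knight and Bob is a knave.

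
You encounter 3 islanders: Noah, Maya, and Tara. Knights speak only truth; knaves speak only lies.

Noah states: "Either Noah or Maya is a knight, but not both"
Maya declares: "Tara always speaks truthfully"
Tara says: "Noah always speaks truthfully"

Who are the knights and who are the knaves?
Noah is a knave.
Maya is a knave.
Tara is a knave.

Verification:
- Noah (knave) says "Either Noah or Maya is a knight, but not both" - this is FALSE (a lie) because Noah is a knave and Maya is a knave.
- Maya (knave) says "Tara always speaks truthfully" - this is FALSE (a lie) because Tara is a knave.
- Tara (knave) says "Noah always speaks truthfully" - this is FALSE (a lie) because Noah is a knave.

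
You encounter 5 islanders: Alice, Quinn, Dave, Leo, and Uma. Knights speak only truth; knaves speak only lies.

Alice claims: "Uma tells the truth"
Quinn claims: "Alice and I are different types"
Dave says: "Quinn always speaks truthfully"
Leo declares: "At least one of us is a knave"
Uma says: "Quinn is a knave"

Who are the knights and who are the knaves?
Alice is a knave.
Quinn is a knight.
Dave is a knight.
Leo is a knight.
Uma is a knave.

Verification:
- Alice (knave) says "Uma tells the truth" - this is FALSE (a lie) because Uma is a knave.
- Quinn (knight) says "Alice and I are different types" - this is TRUE because Quinn is a knight and Alice is a knave.
- Dave (knight) says "Quinn always speaks truthfully" - this is TRUE because Quinn is a knight.
- Leo (knight) says "At least one of us is a knave" - this is TRUE because Alice and Uma are knaves.
- Uma (knave) says "Quinn is a knave" - this is FALSE (a lie) because Quinn is a knight.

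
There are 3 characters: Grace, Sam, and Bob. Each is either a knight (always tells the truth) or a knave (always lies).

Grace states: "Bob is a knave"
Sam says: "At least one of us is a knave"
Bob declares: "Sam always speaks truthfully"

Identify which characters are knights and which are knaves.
Grace is a knave.
Sam is a knight.
Bob is a knight.

Verification:
- Grace (knave) says "Bob is a knave" - this is FALSE (a lie) because Bob is a knight.
- Sam (knight) says "At least one of us is a knave" - this is TRUE because Grace is a knave.
- Bob (knight) says "Sam always speaks truthfully" - this is TRUE because Sam is a knight.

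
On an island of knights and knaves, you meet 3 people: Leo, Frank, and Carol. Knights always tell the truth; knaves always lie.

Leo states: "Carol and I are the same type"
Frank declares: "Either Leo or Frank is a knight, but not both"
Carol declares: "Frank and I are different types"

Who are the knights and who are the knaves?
Leo is a knave.
Frank is a knave.
Carol is a knight.

Verification:
- Leo (knave) says "Carol and I are the same type" - this is FALSE (a lie) because Leo is a knave and Carol is a knight.
- Frank (knave) says "Either Leo or Frank is a knight, but not both" - this is FALSE (a lie) because Leo is a knave and Frank is a knave.
- Carol (knight) says "Frank and I are different types" - this is TRUE because Carol is a knight and Frank is a knave.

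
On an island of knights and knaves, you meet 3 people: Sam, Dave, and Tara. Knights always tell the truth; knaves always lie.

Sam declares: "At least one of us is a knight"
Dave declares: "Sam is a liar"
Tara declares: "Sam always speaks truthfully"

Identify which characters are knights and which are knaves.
Sam is a knight.
Dave is a knave.
Tara is a knight.

Verification:
- Sam (knight) says "At least one of us is a knight" - this is TRUE because Sam and Tara are knights.
- Dave (knave) says "Sam is a liar" - this is FALSE (a lie) because Sam is a knight.
- Tara (knight) says "Sam always speaks truthfully" - this is TRUE because Sam is a knight.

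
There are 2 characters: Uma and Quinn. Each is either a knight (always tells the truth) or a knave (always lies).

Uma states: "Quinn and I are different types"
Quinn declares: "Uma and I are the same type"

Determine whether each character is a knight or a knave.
Uma is a knight.
Quinn is a knave.

Verification:
- Uma (knight) says "Quinn and I are different types" - this is TRUE because Uma is a knight and Quinn is a knave.
- Quinn (knave) says "Uma and I are the same type" - this is FALSE (a lie) because Quinn is a knave and Uma is a knight.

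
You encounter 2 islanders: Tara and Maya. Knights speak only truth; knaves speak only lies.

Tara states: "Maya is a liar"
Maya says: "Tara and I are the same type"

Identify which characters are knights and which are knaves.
Tara is a knight.
Maya is a knave.

Verification:
- Tara (knight) says "Maya is a liar" - this is TRUE because Maya is a knave.
- Maya (knave) says "Tara and I are the same type" - this is FALSE (a lie) because Maya is a knave and Tara is a knight.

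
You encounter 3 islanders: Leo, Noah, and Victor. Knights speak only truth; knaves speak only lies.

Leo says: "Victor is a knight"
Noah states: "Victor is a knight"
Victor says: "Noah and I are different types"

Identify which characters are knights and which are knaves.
Leo is a knave.
Noah is a knave.
Victor is a knave.

Verification:
- Leo (knave) says "Victor is a knight" - this is FALSE (a lie) because Victor is a knave.
- Noah (knave) says "Victor is a knight" - this is FALSE (a lie) because Victor is a knave.
- Victor (knave) says "Noah and I are different types" - this is FALSE (a lie) because Victor is a knave and Noah is a knave.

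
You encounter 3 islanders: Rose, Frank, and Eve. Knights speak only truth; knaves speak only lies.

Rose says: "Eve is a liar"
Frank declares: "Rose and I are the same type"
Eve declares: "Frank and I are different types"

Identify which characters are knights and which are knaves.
Rose is a knight.
Frank is a knave.
Eve is a knave.

Verification:
- Rose (knight) says "Eve is a liar" - this is TRUE because Eve is a knave.
- Frank (knave) says "Rose and I are the same type" - this is FALSE (a lie) because Frank is a knave and Rose is a knight.
- Eve (knave) says "Frank and I are different types" - this is FALSE (a lie) because Eve is a knave and Frank is a knave.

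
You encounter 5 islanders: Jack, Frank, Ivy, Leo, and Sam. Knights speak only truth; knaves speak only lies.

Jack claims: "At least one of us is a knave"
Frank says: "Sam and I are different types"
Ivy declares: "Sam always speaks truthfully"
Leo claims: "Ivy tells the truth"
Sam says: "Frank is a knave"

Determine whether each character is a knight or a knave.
Jack is a knight.
Frank is a knight.
Ivy is a knave.
Leo is a knave.
Sam is a knave.

Verification:
- Jack (knight) says "At least one of us is a knave" - this is TRUE because Ivy, Leo, and Sam are knaves.
- Frank (knight) says "Sam and I are different types" - this is TRUE because Frank is a knight and Sam is a knave.
- Ivy (knave) says "Sam always speaks truthfully" - this is FALSE (a lie) because Sam is a knave.
- Leo (knave) says "Ivy tells the truth" - this is FALSE (a lie) because Ivy is a knave.
- Sam (knave) says "Frank is a knave" - this is FALSE (a lie) because Frank is a knight.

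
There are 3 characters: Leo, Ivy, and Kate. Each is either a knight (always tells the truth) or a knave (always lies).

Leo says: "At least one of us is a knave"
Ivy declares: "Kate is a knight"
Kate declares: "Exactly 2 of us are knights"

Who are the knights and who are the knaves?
Leo is a knight.
Ivy is a knave.
Kate is a knave.

Verification:
- Leo (knight) says "At least one of us is a knave" - this is TRUE because Ivy and Kate are knaves.
- Ivy (knave) says "Kate is a knight" - this is FALSE (a lie) because Kate is a knave.
- Kate (knave) says "Exactly 2 of us are knights" - this is FALSE (a lie) because there are 1 knights.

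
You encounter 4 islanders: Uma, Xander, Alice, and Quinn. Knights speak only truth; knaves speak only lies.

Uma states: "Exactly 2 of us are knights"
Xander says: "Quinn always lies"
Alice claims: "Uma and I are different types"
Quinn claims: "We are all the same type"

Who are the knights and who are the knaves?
Uma is a knave.
Xander is a knight.
Alice is a knave.
Quinn is a knave.

Verification:
- Uma (knave) says "Exactly 2 of us are knights" - this is FALSE (a lie) because there are 1 knights.
- Xander (knight) says "Quinn always lies" - this is TRUE because Quinn is a knave.
- Alice (knave) says "Uma and I are different types" - this is FALSE (a lie) because Alice is a knave and Uma is a knave.
- Quinn (knave) says "We are all the same type" - this is FALSE (a lie) because Xander is a knight and Uma, Alice, and Quinn are knaves.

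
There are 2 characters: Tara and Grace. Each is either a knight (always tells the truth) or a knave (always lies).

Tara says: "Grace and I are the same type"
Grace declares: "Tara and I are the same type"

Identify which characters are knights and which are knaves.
Tara is a knight.
Grace is a knight.

Verification:
- Tara (knight) says "Grace and I are the same type" - this is TRUE because Tara is a knight and Grace is a knight.
- Grace (knight) says "Tara and I are the same type" - this is TRUE because Grace is a knight and Tara is a knight.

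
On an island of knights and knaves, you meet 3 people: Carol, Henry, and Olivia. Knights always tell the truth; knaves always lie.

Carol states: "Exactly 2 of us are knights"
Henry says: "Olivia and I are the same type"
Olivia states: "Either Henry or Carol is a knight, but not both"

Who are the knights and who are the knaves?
Carol is a knight.
Henry is a knave.
Olivia is a knight.

Verification:
- Carol (knight) says "Exactly 2 of us are knights" - this is TRUE because there are 2 knights.
- Henry (knave) says "Olivia and I are the same type" - this is FALSE (a lie) because Henry is a knave and Olivia is a knight.
- Olivia (knight) says "Either Henry or Carol is a knight, but not both" - this is TRUE because Henry is a knave and Carol is a knight.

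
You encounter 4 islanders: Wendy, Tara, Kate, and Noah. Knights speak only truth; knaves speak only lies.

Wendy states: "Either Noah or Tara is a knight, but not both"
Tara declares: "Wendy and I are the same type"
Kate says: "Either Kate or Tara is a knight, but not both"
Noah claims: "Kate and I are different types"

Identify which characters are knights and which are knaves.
Wendy is a knight.
Tara is a knave.
Kate is a knave.
Noah is a knight.

Verification:
- Wendy (knight) says "Either Noah or Tara is a knight, but not both" - this is TRUE because Noah is a knight and Tara is a knave.
- Tara (knave) says "Wendy and I are the same type" - this is FALSE (a lie) because Tara is a knave and Wendy is a knight.
- Kate (knave) says "Either Kate or Tara is a knight, but not both" - this is FALSE (a lie) because Kate is a knave and Tara is a knave.
- Noah (knight) says "Kate and I are different types" - this is TRUE because Noah is a knight and Kate is a knave.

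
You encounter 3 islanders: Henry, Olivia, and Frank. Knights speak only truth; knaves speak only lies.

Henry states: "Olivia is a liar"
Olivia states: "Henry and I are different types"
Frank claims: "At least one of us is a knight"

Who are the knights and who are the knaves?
Henry is a knave.
Olivia is a knight.
Frank is a knight.

Verification:
- Henry (knave) says "Olivia is a liar" - this is FALSE (a lie) because Olivia is a knight.
- Olivia (knight) says "Henry and I are different types" - this is TRUE because Olivia is a knight and Henry is a knave.
- Frank (knight) says "At least one of us is a knight" - this is TRUE because Olivia and Frank are knights.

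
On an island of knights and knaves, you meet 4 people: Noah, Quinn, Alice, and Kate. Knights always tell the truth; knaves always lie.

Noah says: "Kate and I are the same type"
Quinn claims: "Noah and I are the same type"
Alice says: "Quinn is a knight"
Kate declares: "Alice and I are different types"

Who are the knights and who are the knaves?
Noah is a knight.
Quinn is a knave.
Alice is a knave.
Kate is a knight.

Verification:
- Noah (knight) says "Kate and I are the same type" - this is TRUE because Noah is a knight and Kate is a knight.
- Quinn (knave) says "Noah and I are the same type" - this is FALSE (a lie) because Quinn is a knave and Noah is a knight.
- Alice (knave) says "Quinn is a knight" - this is FALSE (a lie) because Quinn is a knave.
- Kate (knight) says "Alice and I are different types" - this is TRUE because Kate is a knight and Alice is a knave.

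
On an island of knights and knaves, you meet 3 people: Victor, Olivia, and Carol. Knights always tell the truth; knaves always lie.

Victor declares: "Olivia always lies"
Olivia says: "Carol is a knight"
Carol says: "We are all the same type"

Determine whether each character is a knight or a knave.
Victor is a knight.
Olivia is a knave.
Carol is a knave.

Verification:
- Victor (knight) says "Olivia always lies" - this is TRUE because Olivia is a knave.
- Olivia (knave) says "Carol is a knight" - this is FALSE (a lie) because Carol is a knave.
- Carol (knave) says "We are all the same type" - this is FALSE (a lie) because Victor is a knight and Olivia and Carol are knaves.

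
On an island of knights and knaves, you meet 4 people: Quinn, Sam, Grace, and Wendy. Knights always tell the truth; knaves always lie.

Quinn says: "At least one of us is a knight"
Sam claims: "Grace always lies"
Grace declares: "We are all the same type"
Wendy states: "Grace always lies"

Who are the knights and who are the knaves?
Quinn is a knight.
Sam is a knight.
Grace is a knave.
Wendy is a knight.

Verification:
- Quinn (knight) says "At least one of us is a knight" - this is TRUE because Quinn, Sam, and Wendy are knights.
- Sam (knight) says "Grace always lies" - this is TRUE because Grace is a knave.
- Grace (knave) says "We are all the same type" - this is FALSE (a lie) because Quinn, Sam, and Wendy are knights and Grace is a knave.
- Wendy (knight) says "Grace always lies" - this is TRUE because Grace is a knave.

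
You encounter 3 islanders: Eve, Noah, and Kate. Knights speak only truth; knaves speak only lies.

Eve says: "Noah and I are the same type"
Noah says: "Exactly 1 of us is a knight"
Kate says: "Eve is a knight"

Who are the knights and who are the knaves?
Eve is a knave.
Noah is a knight.
Kate is a knave.

Verification:
- Eve (knave) says "Noah and I are the same type" - this is FALSE (a lie) because Eve is a knave and Noah is a knight.
- Noah (knight) says "Exactly 1 of us is a knight" - this is TRUE because there are 1 knights.
- Kate (knave) says "Eve is a knight" - this is FALSE (a lie) because Eve is a knave.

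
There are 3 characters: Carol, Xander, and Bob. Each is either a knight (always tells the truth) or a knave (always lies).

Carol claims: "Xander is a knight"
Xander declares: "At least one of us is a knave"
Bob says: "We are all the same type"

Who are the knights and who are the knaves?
Carol is a knight.
Xander is a knight.
Bob is a knave.

Verification:
- Carol (knight) says "Xander is a knight" - this is TRUE because Xander is a knight.
- Xander (knight) says "At least one of us is a knave" - this is TRUE because Bob is a knave.
- Bob (knave) says "We are all the same type" - this is FALSE (a lie) because Carol and Xander are knights and Bob is a knave.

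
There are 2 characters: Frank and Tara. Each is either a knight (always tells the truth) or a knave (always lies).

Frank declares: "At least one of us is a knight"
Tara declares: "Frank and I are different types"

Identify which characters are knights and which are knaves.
Frank is a knave.
Tara is a knave.

Verification:
- Frank (knave) says "At least one of us is a knight" - this is FALSE (a lie) because no one is a knight.
- Tara (knave) says "Frank and I are different types" - this is FALSE (a lie) because Tara is a knave and Frank is a knave.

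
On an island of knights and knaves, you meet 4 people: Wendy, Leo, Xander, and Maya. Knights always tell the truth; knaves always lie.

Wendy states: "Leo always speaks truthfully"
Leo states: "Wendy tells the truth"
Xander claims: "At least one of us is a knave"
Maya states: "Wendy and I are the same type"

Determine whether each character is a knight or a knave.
Wendy is a knight.
Leo is a knight.
Xander is a knight.
Maya is a knave.

Verification:
- Wendy (knight) says "Leo always speaks truthfully" - this is TRUE because Leo is a knight.
- Leo (knight) says "Wendy tells the truth" - this is TRUE because Wendy is a knight.
- Xander (knight) says "At least one of us is a knave" - this is TRUE because Maya is a knave.
- Maya (knave) says "Wendy and I are the same type" - this is FALSE (a lie) because Maya is a knave and Wendy is a knight.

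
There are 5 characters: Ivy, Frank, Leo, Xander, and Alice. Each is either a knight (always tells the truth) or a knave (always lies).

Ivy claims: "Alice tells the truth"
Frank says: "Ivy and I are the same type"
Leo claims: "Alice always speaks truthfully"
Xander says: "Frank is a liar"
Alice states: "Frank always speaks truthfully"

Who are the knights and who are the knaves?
Ivy is a knight.
Frank is a knight.
Leo is a knight.
Xander is a knave.
Alice is a knight.

Verification:
- Ivy (knight) says "Alice tells the truth" - this is TRUE because Alice is a knight.
- Frank (knight) says "Ivy and I are the same type" - this is TRUE because Frank is a knight and Ivy is a knight.
- Leo (knight) says "Alice always speaks truthfully" - this is TRUE because Alice is a knight.
- Xander (knave) says "Frank is a liar" - this is FALSE (a lie) because Frank is a knight.
- Alice (knight) says "Frank always speaks truthfully" - this is TRUE because Frank is a knight.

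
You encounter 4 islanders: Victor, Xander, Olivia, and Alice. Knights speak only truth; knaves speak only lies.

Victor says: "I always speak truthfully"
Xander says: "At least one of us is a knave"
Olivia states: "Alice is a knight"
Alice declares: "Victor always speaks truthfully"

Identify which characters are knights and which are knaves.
Victor is a knave.
Xander is a knight.
Olivia is a knave.
Alice is a knave.

Verification:
- Victor (knave) says "I always speak truthfully" - this is FALSE (a lie) because Victor is a knave.
- Xander (knight) says "At least one of us is a knave" - this is TRUE because Victor, Olivia, and Alice are knaves.
- Olivia (knave) says "Alice is a knight" - this is FALSE (a lie) because Alice is a knave.
- Alice (knave) says "Victor always speaks truthfully" - this is FALSE (a lie) because Victor is a knave.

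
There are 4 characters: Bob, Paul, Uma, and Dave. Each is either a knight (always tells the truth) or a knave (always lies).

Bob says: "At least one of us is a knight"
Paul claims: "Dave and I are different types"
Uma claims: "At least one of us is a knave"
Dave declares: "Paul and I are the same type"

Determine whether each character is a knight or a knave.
Bob is a knight.
Paul is a knight.
Uma is a knight.
Dave is a knave.

Verification:
- Bob (knight) says "At least one of us is a knight" - this is TRUE because Bob, Paul, and Uma are knights.
- Paul (knight) says "Dave and I are different types" - this is TRUE because Paul is a knight and Dave is a knave.
- Uma (knight) says "At least one of us is a knave" - this is TRUE because Dave is a knave.
- Dave (knave) says "Paul and I are the same type" - this is FALSE (a lie) because Dave is a knave and Paul is a knight.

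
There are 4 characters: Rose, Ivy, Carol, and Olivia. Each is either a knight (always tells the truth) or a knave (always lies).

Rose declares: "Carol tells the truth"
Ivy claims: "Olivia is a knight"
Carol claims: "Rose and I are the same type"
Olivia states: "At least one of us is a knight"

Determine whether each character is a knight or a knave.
Rose is a knight.
Ivy is a knight.
Carol is a knight.
Olivia is a knight.

Verification:
- Rose (knight) says "Carol tells the truth" - this is TRUE because Carol is a knight.
- Ivy (knight) says "Olivia is a knight" - this is TRUE because Olivia is a knight.
- Carol (knight) says "Rose and I are the same type" - this is TRUE because Carol is a knight and Rose is a knight.
- Olivia (knight) says "At least one of us is a knight" - this is TRUE because Rose, Ivy, Carol, and Olivia are knights.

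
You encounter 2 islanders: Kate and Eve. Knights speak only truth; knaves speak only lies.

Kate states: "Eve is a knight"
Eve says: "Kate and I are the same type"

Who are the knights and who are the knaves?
Kate is a knight.
Eve is a knight.

Verification:
- Kate (knight) says "Eve is a knight" - this is TRUE because Eve is a knight.
- Eve (knight) says "Kate and I are the same type" - this is TRUE because Eve is a knight and Kate is a knight.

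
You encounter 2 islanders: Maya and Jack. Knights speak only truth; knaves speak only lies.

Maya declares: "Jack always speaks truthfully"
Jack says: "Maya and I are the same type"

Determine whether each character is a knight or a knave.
Maya is a knight.
Jack is a knight.

Verification:
- Maya (knight) says "Jack always speaks truthfully" - this is TRUE because Jack is a knight.
- Jack (knight) says "Maya and I are the same type" - this is TRUE because Jack is a knight and Maya is a knight.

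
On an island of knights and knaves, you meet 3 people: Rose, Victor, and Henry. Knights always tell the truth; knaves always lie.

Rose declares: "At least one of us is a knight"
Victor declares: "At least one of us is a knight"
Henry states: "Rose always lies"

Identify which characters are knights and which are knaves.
Rose is a knight.
Victor is a knight.
Henry is a knave.

Verification:
- Rose (knight) says "At least one of us is a knight" - this is TRUE because Rose and Victor are knights.
- Victor (knight) says "At least one of us is a knight" - this is TRUE because Rose and Victor are knights.
- Henry (knave) says "Rose always lies" - this is FALSE (a lie) because Rose is a knight.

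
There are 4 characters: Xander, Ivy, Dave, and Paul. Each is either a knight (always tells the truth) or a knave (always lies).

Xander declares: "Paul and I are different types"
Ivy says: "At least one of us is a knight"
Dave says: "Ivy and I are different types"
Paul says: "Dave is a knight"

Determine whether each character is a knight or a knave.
Xander is a knave.
Ivy is a knave.
Dave is a knave.
Paul is a knave.

Verification:
- Xander (knave) says "Paul and I are different types" - this is FALSE (a lie) because Xander is a knave and Paul is a knave.
- Ivy (knave) says "At least one of us is a knight" - this is FALSE (a lie) because no one is a knight.
- Dave (knave) says "Ivy and I are different types" - this is FALSE (a lie) because Dave is a knave and Ivy is a knave.
- Paul (knave) says "Dave is a knight" - this is FALSE (a lie) because Dave is a knave.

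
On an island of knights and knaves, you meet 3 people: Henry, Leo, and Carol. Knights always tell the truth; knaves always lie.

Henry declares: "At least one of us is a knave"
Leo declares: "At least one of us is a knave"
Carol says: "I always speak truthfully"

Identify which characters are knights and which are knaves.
Henry is a knight.
Leo is a knight.
Carol is a knave.

Verification:
- Henry (knight) says "At least one of us is a knave" - this is TRUE because Carol is a knave.
- Leo (knight) says "At least one of us is a knave" - this is TRUE because Carol is a knave.
- Carol (knave) says "I always speak truthfully" - this is FALSE (a lie) because Carol is a knave.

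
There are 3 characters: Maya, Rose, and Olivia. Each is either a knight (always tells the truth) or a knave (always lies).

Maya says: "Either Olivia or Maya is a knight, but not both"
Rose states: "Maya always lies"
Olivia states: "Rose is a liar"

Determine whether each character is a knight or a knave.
Maya is a knave.
Rose is a knight.
Olivia is a knave.

Verification:
- Maya (knave) says "Either Olivia or Maya is a knight, but not both" - this is FALSE (a lie) because Olivia is a knave and Maya is a knave.
- Rose (knight) says "Maya always lies" - this is TRUE because Maya is a knave.
- Olivia (knave) says "Rose is a liar" - this is FALSE (a lie) because Rose is a knight.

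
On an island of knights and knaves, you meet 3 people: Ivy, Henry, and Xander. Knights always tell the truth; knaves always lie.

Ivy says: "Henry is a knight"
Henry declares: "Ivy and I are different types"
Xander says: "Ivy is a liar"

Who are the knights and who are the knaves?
Ivy is a knave.
Henry is a knave.
Xander is a knight.

Verification:
- Ivy (knave) says "Henry is a knight" - this is FALSE (a lie) because Henry is a knave.
- Henry (knave) says "Ivy and I are different types" - this is FALSE (a lie) because Henry is a knave and Ivy is a knave.
- Xander (knight) says "Ivy is a liar" - this is TRUE because Ivy is a knave.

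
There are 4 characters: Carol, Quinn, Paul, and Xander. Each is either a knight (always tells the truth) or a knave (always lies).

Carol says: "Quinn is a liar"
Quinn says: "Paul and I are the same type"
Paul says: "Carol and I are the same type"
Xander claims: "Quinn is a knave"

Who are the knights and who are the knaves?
Carol is a knight.
Quinn is a knave.
Paul is a knight.
Xander is a knight.

Verification:
- Carol (knight) says "Quinn is a liar" - this is TRUE because Quinn is a knave.
- Quinn (knave) says "Paul and I are the same type" - this is FALSE (a lie) because Quinn is a knave and Paul is a knight.
- Paul (knight) says "Carol and I are the same type" - this is TRUE because Paul is a knight and Carol is a knight.
- Xander (knight) says "Quinn is a knave" - this is TRUE because Quinn is a knave.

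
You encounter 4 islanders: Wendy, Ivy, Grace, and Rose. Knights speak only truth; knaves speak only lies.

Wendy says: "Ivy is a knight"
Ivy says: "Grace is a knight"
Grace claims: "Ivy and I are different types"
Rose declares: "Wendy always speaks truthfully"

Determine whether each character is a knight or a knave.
Wendy is a knave.
Ivy is a knave.
Grace is a knave.
Rose is a knave.

Verification:
- Wendy (knave) says "Ivy is a knight" - this is FALSE (a lie) because Ivy is a knave.
- Ivy (knave) says "Grace is a knight" - this is FALSE (a lie) because Grace is a knave.
- Grace (knave) says "Ivy and I are different types" - this is FALSE (a lie) because Grace is a knave and Ivy is a knave.
- Rose (knave) says "Wendy always speaks truthfully" - this is FALSE (a lie) because Wendy is a knave.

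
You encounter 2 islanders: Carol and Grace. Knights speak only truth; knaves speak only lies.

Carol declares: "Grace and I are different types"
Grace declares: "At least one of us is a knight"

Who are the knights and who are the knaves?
Carol is a knave.
Grace is a knave.

Verification:
- Carol (knave) says "Grace and I are different types" - this is FALSE (a lie) because Carol is a knave and Grace is a knave.
- Grace (knave) says "At least one of us is a knight" - this is FALSE (a lie) because no one is a knight.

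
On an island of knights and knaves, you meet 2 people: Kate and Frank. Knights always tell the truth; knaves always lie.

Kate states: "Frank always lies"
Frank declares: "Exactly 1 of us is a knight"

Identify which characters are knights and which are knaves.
Kate is a knave.
Frank is a knight.

Verification:
- Kate (knave) says "Frank always lies" - this is FALSE (a lie) because Frank is a knight.
- Frank (knight) says "Exactly 1 of us is a knight" - this is TRUE because there are 1 knights.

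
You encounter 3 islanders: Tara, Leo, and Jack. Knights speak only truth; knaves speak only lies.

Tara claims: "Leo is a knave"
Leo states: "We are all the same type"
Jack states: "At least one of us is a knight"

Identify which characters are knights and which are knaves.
Tara is a knight.
Leo is a knave.
Jack is a knight.

Verification:
- Tara (knight) says "Leo is a knave" - this is TRUE because Leo is a knave.
- Leo (knave) says "We are all the same type" - this is FALSE (a lie) because Tara and Jack are knights and Leo is a knave.
- Jack (knight) says "At least one of us is a knight" - this is TRUE because Tara and Jack are knights.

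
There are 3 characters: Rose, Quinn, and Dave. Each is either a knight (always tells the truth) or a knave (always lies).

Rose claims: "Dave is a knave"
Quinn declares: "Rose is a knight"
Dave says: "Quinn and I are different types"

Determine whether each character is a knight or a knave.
Rose is a knave.
Quinn is a knave.
Dave is a knight.

Verification:
- Rose (knave) says "Dave is a knave" - this is FALSE (a lie) because Dave is a knight.
- Quinn (knave) says "Rose is a knight" - this is FALSE (a lie) because Rose is a knave.
- Dave (knight) says "Quinn and I are different types" - this is TRUE because Dave is a knight and Quinn is a knave.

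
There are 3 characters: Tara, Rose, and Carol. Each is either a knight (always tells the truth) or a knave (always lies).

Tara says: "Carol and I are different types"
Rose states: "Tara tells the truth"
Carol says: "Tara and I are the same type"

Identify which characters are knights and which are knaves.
Tara is a knight.
Rose is a knight.
Carol is a knave.

Verification:
- Tara (knight) says "Carol and I are different types" - this is TRUE because Tara is a knight and Carol is a knave.
- Rose (knight) says "Tara tells the truth" - this is TRUE because Tara is a knight.
- Carol (knave) says "Tara and I are the same type" - this is FALSE (a lie) because Carol is a knave and Tara is a knight.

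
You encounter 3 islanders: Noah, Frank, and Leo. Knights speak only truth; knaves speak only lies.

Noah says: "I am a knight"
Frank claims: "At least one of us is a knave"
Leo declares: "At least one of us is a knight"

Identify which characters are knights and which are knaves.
Noah is a knave.
Frank is a knight.
Leo is a knight.

Verification:
- Noah (knave) says "I am a knight" - this is FALSE (a lie) because Noah is a knave.
- Frank (knight) says "At least one of us is a knave" - this is TRUE because Noah is a knave.
- Leo (knight) says "At least one of us is a knight" - this is TRUE because Frank and Leo are knights.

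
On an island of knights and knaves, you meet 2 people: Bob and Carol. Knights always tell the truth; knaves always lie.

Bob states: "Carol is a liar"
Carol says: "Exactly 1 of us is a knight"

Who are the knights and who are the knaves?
Bob is a knave.
Carol is a knight.

Verification:
- Bob (knave) says "Carol is a liar" - this is FALSE (a lie) because Carol is a knight.
- Carol (knight) says "Exactly 1 of us is a knight" - this is TRUE because there are 1 knights.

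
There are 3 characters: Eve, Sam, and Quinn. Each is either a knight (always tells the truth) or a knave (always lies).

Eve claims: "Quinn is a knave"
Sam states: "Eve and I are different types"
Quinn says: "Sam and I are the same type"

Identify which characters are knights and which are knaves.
Eve is a knave.
Sam is a knight.
Quinn is a knight.

Verification:
- Eve (knave) says "Quinn is a knave" - this is FALSE (a lie) because Quinn is a knight.
- Sam (knight) says "Eve and I are different types" - this is TRUE because Sam is a knight and Eve is a knave.
- Quinn (knight) says "Sam and I are the same type" - this is TRUE because Quinn is a knight and Sam is a knight.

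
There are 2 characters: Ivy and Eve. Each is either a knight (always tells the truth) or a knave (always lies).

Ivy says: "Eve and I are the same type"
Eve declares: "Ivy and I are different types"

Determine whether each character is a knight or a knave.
Ivy is a knave.
Eve is a knight.

Verification:
- Ivy (knave) says "Eve and I are the same type" - this is FALSE (a lie) because Ivy is a knave and Eve is a knight.
- Eve (knight) says "Ivy and I are different types" - this is TRUE because Eve is a knight and Ivy is a knave.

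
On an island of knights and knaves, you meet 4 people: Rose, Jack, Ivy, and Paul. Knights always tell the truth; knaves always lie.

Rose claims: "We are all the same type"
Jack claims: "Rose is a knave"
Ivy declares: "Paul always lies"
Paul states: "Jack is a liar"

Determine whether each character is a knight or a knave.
Rose is a knave.
Jack is a knight.
Ivy is a knight.
Paul is a knave.

Verification:
- Rose (knave) says "We are all the same type" - this is FALSE (a lie) because Jack and Ivy are knights and Rose and Paul are knaves.
- Jack (knight) says "Rose is a knave" - this is TRUE because Rose is a knave.
- Ivy (knight) says "Paul always lies" - this is TRUE because Paul is a knave.
- Paul (knave) says "Jack is a liar" - this is FALSE (a lie) because Jack is a knight.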